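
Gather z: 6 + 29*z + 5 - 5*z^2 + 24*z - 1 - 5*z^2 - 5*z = -10*z^2 + 48*z + 10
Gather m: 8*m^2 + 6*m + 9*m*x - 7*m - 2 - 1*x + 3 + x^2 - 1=8*m^2 + m*(9*x - 1) + x^2 - x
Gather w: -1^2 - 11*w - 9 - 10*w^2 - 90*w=-10*w^2 - 101*w - 10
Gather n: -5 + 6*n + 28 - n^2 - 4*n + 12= -n^2 + 2*n + 35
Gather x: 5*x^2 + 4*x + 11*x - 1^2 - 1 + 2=5*x^2 + 15*x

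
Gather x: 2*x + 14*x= 16*x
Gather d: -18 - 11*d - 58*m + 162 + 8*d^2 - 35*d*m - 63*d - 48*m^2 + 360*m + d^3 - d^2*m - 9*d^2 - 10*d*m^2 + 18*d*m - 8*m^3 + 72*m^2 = d^3 + d^2*(-m - 1) + d*(-10*m^2 - 17*m - 74) - 8*m^3 + 24*m^2 + 302*m + 144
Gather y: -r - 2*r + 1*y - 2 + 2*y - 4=-3*r + 3*y - 6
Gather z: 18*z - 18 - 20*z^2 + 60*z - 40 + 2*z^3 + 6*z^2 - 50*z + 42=2*z^3 - 14*z^2 + 28*z - 16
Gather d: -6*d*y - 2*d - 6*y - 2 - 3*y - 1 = d*(-6*y - 2) - 9*y - 3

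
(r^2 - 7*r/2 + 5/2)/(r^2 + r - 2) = (r - 5/2)/(r + 2)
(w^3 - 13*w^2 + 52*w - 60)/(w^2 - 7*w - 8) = (-w^3 + 13*w^2 - 52*w + 60)/(-w^2 + 7*w + 8)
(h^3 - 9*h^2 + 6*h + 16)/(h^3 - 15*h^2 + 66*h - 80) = (h + 1)/(h - 5)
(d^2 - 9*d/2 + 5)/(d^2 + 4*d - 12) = (d - 5/2)/(d + 6)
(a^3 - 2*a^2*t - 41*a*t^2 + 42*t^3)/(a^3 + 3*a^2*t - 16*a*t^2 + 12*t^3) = (-a + 7*t)/(-a + 2*t)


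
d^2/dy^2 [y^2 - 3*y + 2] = 2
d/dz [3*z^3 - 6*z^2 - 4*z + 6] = 9*z^2 - 12*z - 4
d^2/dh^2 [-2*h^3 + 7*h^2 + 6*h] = 14 - 12*h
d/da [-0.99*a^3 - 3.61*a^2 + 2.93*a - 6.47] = -2.97*a^2 - 7.22*a + 2.93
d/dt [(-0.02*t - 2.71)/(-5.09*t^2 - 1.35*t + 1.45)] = (0.1018*t^2 + 0.027*t - (0.02*t + 2.71)*(10.18*t + 1.35) - 0.029)/(5.09*t^2 + 1.35*t - 1.45)^2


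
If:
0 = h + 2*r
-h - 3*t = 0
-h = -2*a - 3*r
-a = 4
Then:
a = -4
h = -16/5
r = 8/5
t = 16/15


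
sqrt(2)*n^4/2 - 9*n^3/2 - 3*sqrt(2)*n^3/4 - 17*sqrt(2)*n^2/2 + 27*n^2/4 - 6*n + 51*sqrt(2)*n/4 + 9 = (n - 3/2)*(n - 6*sqrt(2))*(n + sqrt(2)/2)*(sqrt(2)*n/2 + 1)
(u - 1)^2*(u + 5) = u^3 + 3*u^2 - 9*u + 5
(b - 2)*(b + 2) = b^2 - 4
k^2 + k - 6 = (k - 2)*(k + 3)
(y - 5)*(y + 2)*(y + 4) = y^3 + y^2 - 22*y - 40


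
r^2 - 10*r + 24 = (r - 6)*(r - 4)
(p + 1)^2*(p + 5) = p^3 + 7*p^2 + 11*p + 5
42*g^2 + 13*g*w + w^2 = (6*g + w)*(7*g + w)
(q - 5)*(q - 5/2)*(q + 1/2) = q^3 - 7*q^2 + 35*q/4 + 25/4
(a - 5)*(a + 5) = a^2 - 25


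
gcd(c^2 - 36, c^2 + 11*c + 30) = c + 6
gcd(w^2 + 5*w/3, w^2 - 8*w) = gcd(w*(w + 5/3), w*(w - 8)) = w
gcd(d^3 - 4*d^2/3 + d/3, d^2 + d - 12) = 1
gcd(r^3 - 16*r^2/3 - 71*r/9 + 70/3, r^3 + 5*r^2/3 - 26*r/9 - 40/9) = r - 5/3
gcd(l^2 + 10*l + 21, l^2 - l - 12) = l + 3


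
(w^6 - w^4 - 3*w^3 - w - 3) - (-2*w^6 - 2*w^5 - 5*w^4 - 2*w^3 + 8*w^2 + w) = 3*w^6 + 2*w^5 + 4*w^4 - w^3 - 8*w^2 - 2*w - 3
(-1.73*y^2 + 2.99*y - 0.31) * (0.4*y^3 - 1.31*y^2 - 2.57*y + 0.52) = -0.692*y^5 + 3.4623*y^4 + 0.405199999999999*y^3 - 8.1778*y^2 + 2.3515*y - 0.1612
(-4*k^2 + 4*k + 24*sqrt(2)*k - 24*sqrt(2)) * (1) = -4*k^2 + 4*k + 24*sqrt(2)*k - 24*sqrt(2)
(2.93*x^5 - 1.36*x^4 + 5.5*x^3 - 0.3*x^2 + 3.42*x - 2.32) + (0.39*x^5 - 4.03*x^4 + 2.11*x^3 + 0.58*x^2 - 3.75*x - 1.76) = 3.32*x^5 - 5.39*x^4 + 7.61*x^3 + 0.28*x^2 - 0.33*x - 4.08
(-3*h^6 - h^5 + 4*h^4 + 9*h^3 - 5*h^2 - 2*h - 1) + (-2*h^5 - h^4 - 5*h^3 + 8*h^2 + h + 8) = -3*h^6 - 3*h^5 + 3*h^4 + 4*h^3 + 3*h^2 - h + 7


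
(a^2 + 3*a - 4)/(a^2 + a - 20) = (a^2 + 3*a - 4)/(a^2 + a - 20)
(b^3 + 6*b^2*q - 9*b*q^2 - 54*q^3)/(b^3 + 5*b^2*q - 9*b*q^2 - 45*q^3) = (b + 6*q)/(b + 5*q)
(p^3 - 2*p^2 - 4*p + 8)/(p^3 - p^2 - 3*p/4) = 4*(-p^3 + 2*p^2 + 4*p - 8)/(p*(-4*p^2 + 4*p + 3))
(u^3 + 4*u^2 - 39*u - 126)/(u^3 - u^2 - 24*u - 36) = (u + 7)/(u + 2)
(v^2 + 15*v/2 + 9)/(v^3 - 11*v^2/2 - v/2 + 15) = (v + 6)/(v^2 - 7*v + 10)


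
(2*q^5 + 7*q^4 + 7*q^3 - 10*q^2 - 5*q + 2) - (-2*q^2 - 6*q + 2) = 2*q^5 + 7*q^4 + 7*q^3 - 8*q^2 + q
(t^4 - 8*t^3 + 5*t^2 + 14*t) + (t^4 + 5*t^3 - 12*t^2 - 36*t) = 2*t^4 - 3*t^3 - 7*t^2 - 22*t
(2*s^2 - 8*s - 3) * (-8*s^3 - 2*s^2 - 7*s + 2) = -16*s^5 + 60*s^4 + 26*s^3 + 66*s^2 + 5*s - 6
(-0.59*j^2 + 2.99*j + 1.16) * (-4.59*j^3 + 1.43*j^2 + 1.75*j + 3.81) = 2.7081*j^5 - 14.5678*j^4 - 2.0812*j^3 + 4.6434*j^2 + 13.4219*j + 4.4196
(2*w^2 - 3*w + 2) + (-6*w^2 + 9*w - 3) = -4*w^2 + 6*w - 1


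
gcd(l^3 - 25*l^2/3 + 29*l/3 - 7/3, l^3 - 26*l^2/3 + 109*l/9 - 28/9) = l^2 - 22*l/3 + 7/3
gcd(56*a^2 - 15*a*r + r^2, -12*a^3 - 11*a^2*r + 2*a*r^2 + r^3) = 1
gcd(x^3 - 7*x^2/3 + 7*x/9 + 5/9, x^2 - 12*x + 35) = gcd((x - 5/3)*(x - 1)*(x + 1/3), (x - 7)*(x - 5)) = 1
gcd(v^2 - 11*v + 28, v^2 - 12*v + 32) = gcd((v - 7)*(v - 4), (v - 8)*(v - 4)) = v - 4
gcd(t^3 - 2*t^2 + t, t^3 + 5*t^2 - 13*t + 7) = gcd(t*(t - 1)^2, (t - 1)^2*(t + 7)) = t^2 - 2*t + 1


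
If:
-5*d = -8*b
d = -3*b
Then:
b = 0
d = 0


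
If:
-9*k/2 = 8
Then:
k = -16/9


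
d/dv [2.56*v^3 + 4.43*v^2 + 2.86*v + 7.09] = 7.68*v^2 + 8.86*v + 2.86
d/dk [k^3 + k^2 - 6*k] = 3*k^2 + 2*k - 6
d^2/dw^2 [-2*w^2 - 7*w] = -4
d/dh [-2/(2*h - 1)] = 4/(2*h - 1)^2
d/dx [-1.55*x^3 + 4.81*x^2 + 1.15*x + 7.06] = -4.65*x^2 + 9.62*x + 1.15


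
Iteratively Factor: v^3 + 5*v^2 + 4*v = (v)*(v^2 + 5*v + 4) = v*(v + 1)*(v + 4)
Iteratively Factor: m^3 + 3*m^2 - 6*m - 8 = (m + 4)*(m^2 - m - 2) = (m + 1)*(m + 4)*(m - 2)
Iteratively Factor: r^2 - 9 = (r + 3)*(r - 3)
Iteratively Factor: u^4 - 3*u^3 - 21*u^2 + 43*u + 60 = (u - 5)*(u^3 + 2*u^2 - 11*u - 12) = (u - 5)*(u + 1)*(u^2 + u - 12) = (u - 5)*(u - 3)*(u + 1)*(u + 4)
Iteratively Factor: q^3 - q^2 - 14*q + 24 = (q + 4)*(q^2 - 5*q + 6) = (q - 3)*(q + 4)*(q - 2)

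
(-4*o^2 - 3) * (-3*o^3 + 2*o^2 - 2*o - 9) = 12*o^5 - 8*o^4 + 17*o^3 + 30*o^2 + 6*o + 27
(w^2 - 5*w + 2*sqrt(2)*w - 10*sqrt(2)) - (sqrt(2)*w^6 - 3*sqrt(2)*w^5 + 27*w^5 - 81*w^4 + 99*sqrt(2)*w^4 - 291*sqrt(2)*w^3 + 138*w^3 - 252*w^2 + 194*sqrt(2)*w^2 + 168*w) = -sqrt(2)*w^6 - 27*w^5 + 3*sqrt(2)*w^5 - 99*sqrt(2)*w^4 + 81*w^4 - 138*w^3 + 291*sqrt(2)*w^3 - 194*sqrt(2)*w^2 + 253*w^2 - 173*w + 2*sqrt(2)*w - 10*sqrt(2)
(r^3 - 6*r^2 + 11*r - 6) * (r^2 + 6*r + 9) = r^5 - 16*r^3 + 6*r^2 + 63*r - 54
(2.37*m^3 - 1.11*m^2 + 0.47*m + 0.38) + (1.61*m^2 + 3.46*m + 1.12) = 2.37*m^3 + 0.5*m^2 + 3.93*m + 1.5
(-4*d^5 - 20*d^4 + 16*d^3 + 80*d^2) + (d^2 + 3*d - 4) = -4*d^5 - 20*d^4 + 16*d^3 + 81*d^2 + 3*d - 4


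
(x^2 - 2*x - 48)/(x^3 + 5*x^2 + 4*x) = (x^2 - 2*x - 48)/(x*(x^2 + 5*x + 4))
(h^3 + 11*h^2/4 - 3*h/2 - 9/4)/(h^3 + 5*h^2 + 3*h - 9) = (h + 3/4)/(h + 3)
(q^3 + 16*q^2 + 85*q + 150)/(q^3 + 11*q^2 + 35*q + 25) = (q + 6)/(q + 1)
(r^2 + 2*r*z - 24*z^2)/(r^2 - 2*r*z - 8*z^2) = (r + 6*z)/(r + 2*z)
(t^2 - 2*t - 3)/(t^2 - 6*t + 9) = (t + 1)/(t - 3)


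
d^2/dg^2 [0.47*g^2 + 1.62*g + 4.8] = 0.940000000000000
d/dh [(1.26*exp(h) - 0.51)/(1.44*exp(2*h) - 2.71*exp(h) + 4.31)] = (-1.8144*exp(2*h) + 1.4688*exp(h) + 4.0485)*exp(h)/(2.0736*exp(4*h) - 7.8048*exp(3*h) + 19.7569*exp(2*h) - 23.3602*exp(h) + 18.5761)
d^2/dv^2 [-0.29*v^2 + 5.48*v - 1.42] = -0.580000000000000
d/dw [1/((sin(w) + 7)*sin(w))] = -(2*sin(w) + 7)*cos(w)/((sin(w) + 7)^2*sin(w)^2)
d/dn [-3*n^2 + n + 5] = 1 - 6*n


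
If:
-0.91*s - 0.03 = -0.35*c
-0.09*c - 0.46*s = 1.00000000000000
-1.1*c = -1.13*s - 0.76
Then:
No Solution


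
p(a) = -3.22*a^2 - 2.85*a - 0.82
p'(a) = -6.44*a - 2.85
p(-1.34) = -2.78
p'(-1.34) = 5.78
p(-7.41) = -156.51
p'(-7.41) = 44.87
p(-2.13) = -9.36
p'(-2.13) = 10.87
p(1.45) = -11.72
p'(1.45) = -12.19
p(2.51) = -28.26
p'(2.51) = -19.01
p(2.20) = -22.67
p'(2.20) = -17.02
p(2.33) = -24.94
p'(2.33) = -17.86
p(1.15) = -8.36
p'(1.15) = -10.26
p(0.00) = -0.82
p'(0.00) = -2.85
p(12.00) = -498.70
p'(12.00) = -80.13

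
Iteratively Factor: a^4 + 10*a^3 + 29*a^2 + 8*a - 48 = (a - 1)*(a^3 + 11*a^2 + 40*a + 48) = (a - 1)*(a + 4)*(a^2 + 7*a + 12) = (a - 1)*(a + 3)*(a + 4)*(a + 4)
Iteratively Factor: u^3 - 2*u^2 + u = (u - 1)*(u^2 - u) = (u - 1)^2*(u)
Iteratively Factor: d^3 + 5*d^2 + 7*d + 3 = (d + 1)*(d^2 + 4*d + 3) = (d + 1)*(d + 3)*(d + 1)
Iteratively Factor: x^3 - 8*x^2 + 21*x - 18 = (x - 3)*(x^2 - 5*x + 6) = (x - 3)^2*(x - 2)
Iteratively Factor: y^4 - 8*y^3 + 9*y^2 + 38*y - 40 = (y - 1)*(y^3 - 7*y^2 + 2*y + 40) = (y - 1)*(y + 2)*(y^2 - 9*y + 20) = (y - 5)*(y - 1)*(y + 2)*(y - 4)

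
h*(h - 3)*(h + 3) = h^3 - 9*h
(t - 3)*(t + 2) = t^2 - t - 6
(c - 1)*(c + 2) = c^2 + c - 2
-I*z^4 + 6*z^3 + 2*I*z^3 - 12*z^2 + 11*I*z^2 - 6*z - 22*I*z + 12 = (z - 2)*(z + 2*I)*(z + 3*I)*(-I*z + 1)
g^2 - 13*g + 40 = (g - 8)*(g - 5)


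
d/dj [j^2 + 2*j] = 2*j + 2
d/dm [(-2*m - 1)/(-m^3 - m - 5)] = (2*m^3 + 2*m - (2*m + 1)*(3*m^2 + 1) + 10)/(m^3 + m + 5)^2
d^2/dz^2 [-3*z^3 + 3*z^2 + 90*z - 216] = 6 - 18*z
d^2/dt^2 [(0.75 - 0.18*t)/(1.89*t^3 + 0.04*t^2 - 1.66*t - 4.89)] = (-3.857868*t^5 + 32.067252*t^4 - 0.222840000000001*t^3 - 34.074036*t^2 + 41.079402*t + 7.349064)/(6.751269*t^9 + 0.428652*t^8 - 17.779986*t^7 - 53.155619*t^6 + 13.39818*t^5 + 92.358516*t^4 + 132.955487*t^3 - 37.5552*t^2 - 119.082258*t - 116.930169)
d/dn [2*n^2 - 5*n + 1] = 4*n - 5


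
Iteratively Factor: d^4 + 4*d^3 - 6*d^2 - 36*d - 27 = (d - 3)*(d^3 + 7*d^2 + 15*d + 9) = (d - 3)*(d + 1)*(d^2 + 6*d + 9) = (d - 3)*(d + 1)*(d + 3)*(d + 3)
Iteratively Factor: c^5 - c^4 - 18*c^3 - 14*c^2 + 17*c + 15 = (c - 1)*(c^4 - 18*c^2 - 32*c - 15) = (c - 1)*(c + 1)*(c^3 - c^2 - 17*c - 15) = (c - 1)*(c + 1)*(c + 3)*(c^2 - 4*c - 5) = (c - 1)*(c + 1)^2*(c + 3)*(c - 5)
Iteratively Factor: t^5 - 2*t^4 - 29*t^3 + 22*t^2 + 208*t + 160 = (t + 4)*(t^4 - 6*t^3 - 5*t^2 + 42*t + 40) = (t - 4)*(t + 4)*(t^3 - 2*t^2 - 13*t - 10) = (t - 4)*(t + 2)*(t + 4)*(t^2 - 4*t - 5) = (t - 4)*(t + 1)*(t + 2)*(t + 4)*(t - 5)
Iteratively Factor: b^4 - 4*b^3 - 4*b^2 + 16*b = (b + 2)*(b^3 - 6*b^2 + 8*b) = (b - 2)*(b + 2)*(b^2 - 4*b) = b*(b - 2)*(b + 2)*(b - 4)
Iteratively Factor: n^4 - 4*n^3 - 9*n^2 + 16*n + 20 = (n - 5)*(n^3 + n^2 - 4*n - 4) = (n - 5)*(n + 2)*(n^2 - n - 2) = (n - 5)*(n - 2)*(n + 2)*(n + 1)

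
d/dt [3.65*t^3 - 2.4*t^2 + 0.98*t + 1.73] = 10.95*t^2 - 4.8*t + 0.98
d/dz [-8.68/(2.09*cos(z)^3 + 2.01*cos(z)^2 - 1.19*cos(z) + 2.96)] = (-54.4236*cos(z)^2 - 34.8936*cos(z) + 10.3292)*sin(z)/(2.09*cos(z)^3 + 2.01*cos(z)^2 - 1.19*cos(z) + 2.96)^2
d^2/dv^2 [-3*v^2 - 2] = -6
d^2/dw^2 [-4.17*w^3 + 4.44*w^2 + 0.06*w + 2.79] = 8.88 - 25.02*w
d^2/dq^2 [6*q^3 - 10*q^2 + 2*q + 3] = 36*q - 20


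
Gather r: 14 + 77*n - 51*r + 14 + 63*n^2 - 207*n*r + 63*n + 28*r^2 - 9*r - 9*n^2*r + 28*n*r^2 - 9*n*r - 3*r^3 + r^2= 63*n^2 + 140*n - 3*r^3 + r^2*(28*n + 29) + r*(-9*n^2 - 216*n - 60) + 28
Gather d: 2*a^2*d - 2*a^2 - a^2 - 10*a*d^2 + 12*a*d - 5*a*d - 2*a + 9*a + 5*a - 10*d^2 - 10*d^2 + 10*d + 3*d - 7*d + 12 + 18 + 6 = -3*a^2 + 12*a + d^2*(-10*a - 20) + d*(2*a^2 + 7*a + 6) + 36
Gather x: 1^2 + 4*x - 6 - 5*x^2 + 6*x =-5*x^2 + 10*x - 5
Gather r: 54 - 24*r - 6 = 48 - 24*r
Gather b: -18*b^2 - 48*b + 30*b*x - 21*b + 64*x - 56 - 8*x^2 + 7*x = -18*b^2 + b*(30*x - 69) - 8*x^2 + 71*x - 56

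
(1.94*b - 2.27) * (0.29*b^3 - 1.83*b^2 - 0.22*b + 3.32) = 0.5626*b^4 - 4.2085*b^3 + 3.7273*b^2 + 6.9402*b - 7.5364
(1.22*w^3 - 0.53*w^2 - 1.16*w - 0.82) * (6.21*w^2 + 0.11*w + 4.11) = 7.5762*w^5 - 3.1571*w^4 - 2.2477*w^3 - 7.3981*w^2 - 4.8578*w - 3.3702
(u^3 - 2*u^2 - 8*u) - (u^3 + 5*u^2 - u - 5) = -7*u^2 - 7*u + 5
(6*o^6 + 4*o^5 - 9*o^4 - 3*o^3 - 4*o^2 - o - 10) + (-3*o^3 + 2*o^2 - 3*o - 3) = 6*o^6 + 4*o^5 - 9*o^4 - 6*o^3 - 2*o^2 - 4*o - 13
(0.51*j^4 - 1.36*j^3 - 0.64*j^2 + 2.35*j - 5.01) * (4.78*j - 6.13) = 2.4378*j^5 - 9.6271*j^4 + 5.2776*j^3 + 15.1562*j^2 - 38.3533*j + 30.7113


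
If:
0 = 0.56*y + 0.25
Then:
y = -0.45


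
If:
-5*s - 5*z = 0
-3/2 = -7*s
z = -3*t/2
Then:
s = 3/14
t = 1/7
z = -3/14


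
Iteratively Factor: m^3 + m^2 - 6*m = (m - 2)*(m^2 + 3*m) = (m - 2)*(m + 3)*(m)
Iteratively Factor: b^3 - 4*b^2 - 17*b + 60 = (b - 5)*(b^2 + b - 12) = (b - 5)*(b + 4)*(b - 3)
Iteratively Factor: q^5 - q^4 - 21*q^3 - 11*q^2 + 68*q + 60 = (q + 1)*(q^4 - 2*q^3 - 19*q^2 + 8*q + 60) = (q - 2)*(q + 1)*(q^3 - 19*q - 30) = (q - 5)*(q - 2)*(q + 1)*(q^2 + 5*q + 6) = (q - 5)*(q - 2)*(q + 1)*(q + 2)*(q + 3)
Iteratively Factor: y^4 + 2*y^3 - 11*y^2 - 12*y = (y - 3)*(y^3 + 5*y^2 + 4*y) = (y - 3)*(y + 1)*(y^2 + 4*y) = y*(y - 3)*(y + 1)*(y + 4)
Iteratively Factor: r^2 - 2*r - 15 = (r - 5)*(r + 3)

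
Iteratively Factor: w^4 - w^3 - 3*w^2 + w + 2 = (w - 1)*(w^3 - 3*w - 2) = (w - 2)*(w - 1)*(w^2 + 2*w + 1) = (w - 2)*(w - 1)*(w + 1)*(w + 1)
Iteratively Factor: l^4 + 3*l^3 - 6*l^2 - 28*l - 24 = (l + 2)*(l^3 + l^2 - 8*l - 12) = (l + 2)^2*(l^2 - l - 6) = (l - 3)*(l + 2)^2*(l + 2)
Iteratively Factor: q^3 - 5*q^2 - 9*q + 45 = (q + 3)*(q^2 - 8*q + 15) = (q - 3)*(q + 3)*(q - 5)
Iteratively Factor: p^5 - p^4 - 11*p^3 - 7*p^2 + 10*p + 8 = (p - 1)*(p^4 - 11*p^2 - 18*p - 8) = (p - 1)*(p + 1)*(p^3 - p^2 - 10*p - 8) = (p - 4)*(p - 1)*(p + 1)*(p^2 + 3*p + 2) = (p - 4)*(p - 1)*(p + 1)^2*(p + 2)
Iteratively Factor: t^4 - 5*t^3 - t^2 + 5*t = (t)*(t^3 - 5*t^2 - t + 5) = t*(t + 1)*(t^2 - 6*t + 5) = t*(t - 5)*(t + 1)*(t - 1)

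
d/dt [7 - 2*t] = -2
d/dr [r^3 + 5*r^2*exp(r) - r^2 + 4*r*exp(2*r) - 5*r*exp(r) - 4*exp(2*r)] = 5*r^2*exp(r) + 3*r^2 + 8*r*exp(2*r) + 5*r*exp(r) - 2*r - 4*exp(2*r) - 5*exp(r)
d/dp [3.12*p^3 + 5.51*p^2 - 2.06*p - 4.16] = 9.36*p^2 + 11.02*p - 2.06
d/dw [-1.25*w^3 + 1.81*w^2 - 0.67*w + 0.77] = -3.75*w^2 + 3.62*w - 0.67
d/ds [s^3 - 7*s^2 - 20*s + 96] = 3*s^2 - 14*s - 20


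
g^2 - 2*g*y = g*(g - 2*y)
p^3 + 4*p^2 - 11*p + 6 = (p - 1)^2*(p + 6)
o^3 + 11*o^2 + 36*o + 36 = (o + 2)*(o + 3)*(o + 6)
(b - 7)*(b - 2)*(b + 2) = b^3 - 7*b^2 - 4*b + 28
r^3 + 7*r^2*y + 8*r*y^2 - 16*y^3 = (r - y)*(r + 4*y)^2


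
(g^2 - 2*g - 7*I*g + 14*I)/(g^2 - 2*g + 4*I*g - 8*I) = (g - 7*I)/(g + 4*I)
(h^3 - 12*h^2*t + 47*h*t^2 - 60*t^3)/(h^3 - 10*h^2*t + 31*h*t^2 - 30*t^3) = (-h + 4*t)/(-h + 2*t)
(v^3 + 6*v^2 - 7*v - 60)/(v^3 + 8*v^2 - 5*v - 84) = (v + 5)/(v + 7)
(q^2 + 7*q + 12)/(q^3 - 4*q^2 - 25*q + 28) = (q + 3)/(q^2 - 8*q + 7)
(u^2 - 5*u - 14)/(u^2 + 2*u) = (u - 7)/u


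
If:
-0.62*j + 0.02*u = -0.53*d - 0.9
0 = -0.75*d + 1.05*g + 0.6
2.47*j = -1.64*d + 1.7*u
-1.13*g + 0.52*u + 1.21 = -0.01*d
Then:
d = -7.39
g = -5.85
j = -5.35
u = -14.90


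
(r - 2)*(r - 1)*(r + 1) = r^3 - 2*r^2 - r + 2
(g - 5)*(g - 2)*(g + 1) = g^3 - 6*g^2 + 3*g + 10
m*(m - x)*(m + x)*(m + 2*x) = m^4 + 2*m^3*x - m^2*x^2 - 2*m*x^3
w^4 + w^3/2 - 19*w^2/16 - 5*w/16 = w*(w - 1)*(w + 1/4)*(w + 5/4)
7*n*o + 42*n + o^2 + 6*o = (7*n + o)*(o + 6)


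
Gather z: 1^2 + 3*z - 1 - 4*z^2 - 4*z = -4*z^2 - z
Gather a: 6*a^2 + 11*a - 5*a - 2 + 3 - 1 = 6*a^2 + 6*a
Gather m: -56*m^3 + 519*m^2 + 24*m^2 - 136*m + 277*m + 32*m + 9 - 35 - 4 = -56*m^3 + 543*m^2 + 173*m - 30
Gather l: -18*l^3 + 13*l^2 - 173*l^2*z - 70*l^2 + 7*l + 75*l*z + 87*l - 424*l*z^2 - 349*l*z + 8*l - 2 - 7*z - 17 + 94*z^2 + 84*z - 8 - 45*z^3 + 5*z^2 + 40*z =-18*l^3 + l^2*(-173*z - 57) + l*(-424*z^2 - 274*z + 102) - 45*z^3 + 99*z^2 + 117*z - 27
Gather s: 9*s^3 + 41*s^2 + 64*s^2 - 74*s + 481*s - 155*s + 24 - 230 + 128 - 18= 9*s^3 + 105*s^2 + 252*s - 96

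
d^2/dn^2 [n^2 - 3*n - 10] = 2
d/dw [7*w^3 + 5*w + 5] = 21*w^2 + 5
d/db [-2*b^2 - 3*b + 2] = -4*b - 3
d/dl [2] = 0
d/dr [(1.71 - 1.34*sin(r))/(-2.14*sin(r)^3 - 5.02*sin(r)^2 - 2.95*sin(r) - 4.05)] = (-5.7352*sin(r)^3 + 4.2514*sin(r)^2 + 17.1684*sin(r) + 10.4715)*cos(r)/(4.5796*sin(r)^6 + 21.4856*sin(r)^5 + 37.8264*sin(r)^4 + 46.952*sin(r)^3 + 49.3645*sin(r)^2 + 23.895*sin(r) + 16.4025)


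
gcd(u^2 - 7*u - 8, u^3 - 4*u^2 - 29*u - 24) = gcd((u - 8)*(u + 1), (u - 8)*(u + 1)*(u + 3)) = u^2 - 7*u - 8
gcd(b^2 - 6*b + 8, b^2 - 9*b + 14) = b - 2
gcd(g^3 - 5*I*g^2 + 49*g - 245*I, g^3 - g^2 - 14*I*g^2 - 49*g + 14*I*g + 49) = g - 7*I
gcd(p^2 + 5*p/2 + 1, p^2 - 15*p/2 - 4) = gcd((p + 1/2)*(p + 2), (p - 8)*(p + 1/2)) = p + 1/2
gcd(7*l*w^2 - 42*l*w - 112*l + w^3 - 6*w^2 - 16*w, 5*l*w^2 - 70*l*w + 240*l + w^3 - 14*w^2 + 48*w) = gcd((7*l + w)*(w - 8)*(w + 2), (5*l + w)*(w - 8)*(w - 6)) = w - 8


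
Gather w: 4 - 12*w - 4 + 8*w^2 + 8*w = 8*w^2 - 4*w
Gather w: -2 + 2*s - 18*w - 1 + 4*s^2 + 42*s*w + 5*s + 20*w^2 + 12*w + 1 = 4*s^2 + 7*s + 20*w^2 + w*(42*s - 6) - 2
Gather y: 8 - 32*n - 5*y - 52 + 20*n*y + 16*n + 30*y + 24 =-16*n + y*(20*n + 25) - 20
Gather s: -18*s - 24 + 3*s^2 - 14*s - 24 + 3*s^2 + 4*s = 6*s^2 - 28*s - 48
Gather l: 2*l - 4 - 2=2*l - 6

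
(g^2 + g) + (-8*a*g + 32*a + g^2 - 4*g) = -8*a*g + 32*a + 2*g^2 - 3*g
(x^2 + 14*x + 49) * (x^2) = x^4 + 14*x^3 + 49*x^2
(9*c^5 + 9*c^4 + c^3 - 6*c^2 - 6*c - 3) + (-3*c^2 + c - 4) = 9*c^5 + 9*c^4 + c^3 - 9*c^2 - 5*c - 7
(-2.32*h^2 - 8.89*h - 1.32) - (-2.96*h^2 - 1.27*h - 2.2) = 0.64*h^2 - 7.62*h + 0.88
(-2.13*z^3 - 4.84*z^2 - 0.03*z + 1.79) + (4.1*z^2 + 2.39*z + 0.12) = -2.13*z^3 - 0.74*z^2 + 2.36*z + 1.91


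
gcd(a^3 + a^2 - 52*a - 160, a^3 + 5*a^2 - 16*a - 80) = a^2 + 9*a + 20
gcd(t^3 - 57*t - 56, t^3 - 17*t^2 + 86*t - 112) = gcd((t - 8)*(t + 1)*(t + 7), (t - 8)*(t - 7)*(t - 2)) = t - 8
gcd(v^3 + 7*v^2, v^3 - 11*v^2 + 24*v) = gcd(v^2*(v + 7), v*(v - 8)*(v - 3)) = v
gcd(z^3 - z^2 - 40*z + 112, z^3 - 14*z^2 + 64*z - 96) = z^2 - 8*z + 16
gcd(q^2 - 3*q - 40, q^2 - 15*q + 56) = q - 8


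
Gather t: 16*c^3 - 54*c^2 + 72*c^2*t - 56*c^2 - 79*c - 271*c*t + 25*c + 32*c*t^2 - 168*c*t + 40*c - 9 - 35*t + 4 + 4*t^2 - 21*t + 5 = 16*c^3 - 110*c^2 - 14*c + t^2*(32*c + 4) + t*(72*c^2 - 439*c - 56)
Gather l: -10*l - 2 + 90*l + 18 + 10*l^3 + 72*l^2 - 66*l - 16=10*l^3 + 72*l^2 + 14*l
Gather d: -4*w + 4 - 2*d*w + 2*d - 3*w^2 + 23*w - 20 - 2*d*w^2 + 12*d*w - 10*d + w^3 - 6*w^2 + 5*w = d*(-2*w^2 + 10*w - 8) + w^3 - 9*w^2 + 24*w - 16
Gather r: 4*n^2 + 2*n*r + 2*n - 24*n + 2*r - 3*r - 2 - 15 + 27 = 4*n^2 - 22*n + r*(2*n - 1) + 10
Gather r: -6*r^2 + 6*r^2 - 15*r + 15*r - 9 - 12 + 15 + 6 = 0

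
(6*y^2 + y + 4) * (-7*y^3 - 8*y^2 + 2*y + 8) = -42*y^5 - 55*y^4 - 24*y^3 + 18*y^2 + 16*y + 32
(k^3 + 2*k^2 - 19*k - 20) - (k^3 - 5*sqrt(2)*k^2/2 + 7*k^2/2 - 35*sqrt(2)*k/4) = -3*k^2/2 + 5*sqrt(2)*k^2/2 - 19*k + 35*sqrt(2)*k/4 - 20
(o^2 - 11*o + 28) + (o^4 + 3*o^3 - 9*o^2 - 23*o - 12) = o^4 + 3*o^3 - 8*o^2 - 34*o + 16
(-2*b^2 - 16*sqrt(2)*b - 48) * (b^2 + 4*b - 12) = -2*b^4 - 16*sqrt(2)*b^3 - 8*b^3 - 64*sqrt(2)*b^2 - 24*b^2 - 192*b + 192*sqrt(2)*b + 576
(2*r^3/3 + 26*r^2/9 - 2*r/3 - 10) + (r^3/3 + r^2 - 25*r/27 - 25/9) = r^3 + 35*r^2/9 - 43*r/27 - 115/9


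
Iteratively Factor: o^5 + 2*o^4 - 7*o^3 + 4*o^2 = (o + 4)*(o^4 - 2*o^3 + o^2) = (o - 1)*(o + 4)*(o^3 - o^2) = o*(o - 1)*(o + 4)*(o^2 - o) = o^2*(o - 1)*(o + 4)*(o - 1)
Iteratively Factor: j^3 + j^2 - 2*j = (j + 2)*(j^2 - j) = (j - 1)*(j + 2)*(j)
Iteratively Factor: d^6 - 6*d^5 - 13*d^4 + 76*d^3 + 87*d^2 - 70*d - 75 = (d - 5)*(d^5 - d^4 - 18*d^3 - 14*d^2 + 17*d + 15) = (d - 5)*(d + 3)*(d^4 - 4*d^3 - 6*d^2 + 4*d + 5) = (d - 5)*(d + 1)*(d + 3)*(d^3 - 5*d^2 - d + 5) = (d - 5)^2*(d + 1)*(d + 3)*(d^2 - 1) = (d - 5)^2*(d + 1)^2*(d + 3)*(d - 1)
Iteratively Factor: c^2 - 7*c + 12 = (c - 4)*(c - 3)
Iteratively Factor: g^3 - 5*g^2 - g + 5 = (g - 1)*(g^2 - 4*g - 5) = (g - 5)*(g - 1)*(g + 1)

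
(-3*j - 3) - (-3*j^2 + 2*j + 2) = 3*j^2 - 5*j - 5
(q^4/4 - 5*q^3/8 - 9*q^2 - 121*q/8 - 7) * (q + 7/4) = q^5/4 - 3*q^4/16 - 323*q^3/32 - 247*q^2/8 - 1071*q/32 - 49/4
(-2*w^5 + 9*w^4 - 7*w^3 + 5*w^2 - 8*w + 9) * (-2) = 4*w^5 - 18*w^4 + 14*w^3 - 10*w^2 + 16*w - 18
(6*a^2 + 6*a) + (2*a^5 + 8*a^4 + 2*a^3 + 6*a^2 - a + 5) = 2*a^5 + 8*a^4 + 2*a^3 + 12*a^2 + 5*a + 5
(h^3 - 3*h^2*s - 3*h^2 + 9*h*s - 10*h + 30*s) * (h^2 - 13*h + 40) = h^5 - 3*h^4*s - 16*h^4 + 48*h^3*s + 69*h^3 - 207*h^2*s + 10*h^2 - 30*h*s - 400*h + 1200*s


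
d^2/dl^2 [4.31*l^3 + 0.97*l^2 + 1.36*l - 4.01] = 25.86*l + 1.94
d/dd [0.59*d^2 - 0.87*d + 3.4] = 1.18*d - 0.87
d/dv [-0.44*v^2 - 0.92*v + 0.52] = -0.88*v - 0.92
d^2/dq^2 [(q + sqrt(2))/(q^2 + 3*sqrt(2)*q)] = 2*(q^3 + 3*sqrt(2)*q^2 + 18*q + 18*sqrt(2))/(q^3*(q^3 + 9*sqrt(2)*q^2 + 54*q + 54*sqrt(2)))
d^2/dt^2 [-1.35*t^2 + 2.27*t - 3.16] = -2.70000000000000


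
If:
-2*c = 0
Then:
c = 0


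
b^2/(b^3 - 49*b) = b/(b^2 - 49)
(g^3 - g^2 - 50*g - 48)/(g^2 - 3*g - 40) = (g^2 + 7*g + 6)/(g + 5)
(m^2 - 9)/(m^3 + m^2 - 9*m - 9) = 1/(m + 1)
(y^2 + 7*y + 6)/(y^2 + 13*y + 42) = (y + 1)/(y + 7)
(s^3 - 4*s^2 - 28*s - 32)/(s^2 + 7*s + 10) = (s^2 - 6*s - 16)/(s + 5)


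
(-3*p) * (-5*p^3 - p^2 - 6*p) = 15*p^4 + 3*p^3 + 18*p^2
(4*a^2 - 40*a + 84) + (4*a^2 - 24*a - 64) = 8*a^2 - 64*a + 20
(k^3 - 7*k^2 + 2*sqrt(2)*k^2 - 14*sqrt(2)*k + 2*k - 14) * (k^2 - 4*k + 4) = k^5 - 11*k^4 + 2*sqrt(2)*k^4 - 22*sqrt(2)*k^3 + 34*k^3 - 50*k^2 + 64*sqrt(2)*k^2 - 56*sqrt(2)*k + 64*k - 56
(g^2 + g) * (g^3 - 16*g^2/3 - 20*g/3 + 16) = g^5 - 13*g^4/3 - 12*g^3 + 28*g^2/3 + 16*g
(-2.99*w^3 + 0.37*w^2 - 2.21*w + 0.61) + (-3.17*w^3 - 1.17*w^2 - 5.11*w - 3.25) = -6.16*w^3 - 0.8*w^2 - 7.32*w - 2.64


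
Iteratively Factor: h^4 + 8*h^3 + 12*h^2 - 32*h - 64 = (h + 4)*(h^3 + 4*h^2 - 4*h - 16) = (h + 2)*(h + 4)*(h^2 + 2*h - 8) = (h + 2)*(h + 4)^2*(h - 2)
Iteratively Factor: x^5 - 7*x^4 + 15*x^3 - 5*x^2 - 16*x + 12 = (x - 3)*(x^4 - 4*x^3 + 3*x^2 + 4*x - 4) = (x - 3)*(x - 2)*(x^3 - 2*x^2 - x + 2) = (x - 3)*(x - 2)^2*(x^2 - 1) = (x - 3)*(x - 2)^2*(x - 1)*(x + 1)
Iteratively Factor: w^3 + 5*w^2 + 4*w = (w + 1)*(w^2 + 4*w) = (w + 1)*(w + 4)*(w)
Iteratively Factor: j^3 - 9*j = (j - 3)*(j^2 + 3*j) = (j - 3)*(j + 3)*(j)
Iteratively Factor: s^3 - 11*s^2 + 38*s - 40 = (s - 4)*(s^2 - 7*s + 10) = (s - 5)*(s - 4)*(s - 2)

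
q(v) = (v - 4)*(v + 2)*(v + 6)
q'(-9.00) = 151.00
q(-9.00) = -273.00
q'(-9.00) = 151.00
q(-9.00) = -273.00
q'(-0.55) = -23.49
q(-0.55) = -35.96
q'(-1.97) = -24.12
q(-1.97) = -0.72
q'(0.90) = -10.37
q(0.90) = -62.03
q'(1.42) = -2.59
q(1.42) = -65.47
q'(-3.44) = -12.02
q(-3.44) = 27.43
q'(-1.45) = -25.29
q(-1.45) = -13.64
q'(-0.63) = -23.85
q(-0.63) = -34.06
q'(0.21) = -18.19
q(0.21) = -52.01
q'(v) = (v - 4)*(v + 2) + (v - 4)*(v + 6) + (v + 2)*(v + 6) = 3*v^2 + 8*v - 20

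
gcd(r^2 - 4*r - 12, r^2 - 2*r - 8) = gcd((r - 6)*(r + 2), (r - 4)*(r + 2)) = r + 2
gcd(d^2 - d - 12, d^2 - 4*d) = d - 4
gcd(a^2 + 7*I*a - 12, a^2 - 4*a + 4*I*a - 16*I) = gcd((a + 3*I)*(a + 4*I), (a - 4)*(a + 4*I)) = a + 4*I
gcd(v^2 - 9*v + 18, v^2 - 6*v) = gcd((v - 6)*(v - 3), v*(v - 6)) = v - 6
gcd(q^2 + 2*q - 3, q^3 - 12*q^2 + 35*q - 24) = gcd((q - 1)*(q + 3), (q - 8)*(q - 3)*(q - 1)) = q - 1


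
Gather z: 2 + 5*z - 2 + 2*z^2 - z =2*z^2 + 4*z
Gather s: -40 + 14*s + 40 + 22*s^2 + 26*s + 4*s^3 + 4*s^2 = 4*s^3 + 26*s^2 + 40*s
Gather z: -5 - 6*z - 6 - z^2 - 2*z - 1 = -z^2 - 8*z - 12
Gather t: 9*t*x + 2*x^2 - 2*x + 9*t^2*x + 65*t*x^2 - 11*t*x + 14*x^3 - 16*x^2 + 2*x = 9*t^2*x + t*(65*x^2 - 2*x) + 14*x^3 - 14*x^2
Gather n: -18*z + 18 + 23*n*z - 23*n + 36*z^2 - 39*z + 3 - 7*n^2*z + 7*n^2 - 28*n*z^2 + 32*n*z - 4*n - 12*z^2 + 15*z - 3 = n^2*(7 - 7*z) + n*(-28*z^2 + 55*z - 27) + 24*z^2 - 42*z + 18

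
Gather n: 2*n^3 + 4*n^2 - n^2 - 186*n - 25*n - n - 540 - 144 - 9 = 2*n^3 + 3*n^2 - 212*n - 693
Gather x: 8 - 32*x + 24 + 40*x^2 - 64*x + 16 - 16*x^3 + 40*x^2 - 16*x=-16*x^3 + 80*x^2 - 112*x + 48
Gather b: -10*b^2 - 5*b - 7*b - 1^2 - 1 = -10*b^2 - 12*b - 2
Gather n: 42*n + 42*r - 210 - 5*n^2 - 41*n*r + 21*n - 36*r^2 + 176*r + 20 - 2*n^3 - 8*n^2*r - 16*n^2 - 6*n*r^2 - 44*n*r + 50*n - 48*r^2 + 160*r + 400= -2*n^3 + n^2*(-8*r - 21) + n*(-6*r^2 - 85*r + 113) - 84*r^2 + 378*r + 210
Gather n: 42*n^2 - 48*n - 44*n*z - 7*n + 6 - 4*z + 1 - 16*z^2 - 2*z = 42*n^2 + n*(-44*z - 55) - 16*z^2 - 6*z + 7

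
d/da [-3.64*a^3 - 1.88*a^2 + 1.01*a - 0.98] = -10.92*a^2 - 3.76*a + 1.01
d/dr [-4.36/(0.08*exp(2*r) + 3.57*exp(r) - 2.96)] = (0.6976*exp(r) + 15.5652)*exp(r)/(0.08*exp(2*r) + 3.57*exp(r) - 2.96)^2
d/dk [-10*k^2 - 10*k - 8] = -20*k - 10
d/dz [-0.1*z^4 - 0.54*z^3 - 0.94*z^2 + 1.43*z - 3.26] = -0.4*z^3 - 1.62*z^2 - 1.88*z + 1.43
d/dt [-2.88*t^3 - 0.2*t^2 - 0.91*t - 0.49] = -8.64*t^2 - 0.4*t - 0.91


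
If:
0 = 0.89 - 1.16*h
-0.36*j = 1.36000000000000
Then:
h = 0.77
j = -3.78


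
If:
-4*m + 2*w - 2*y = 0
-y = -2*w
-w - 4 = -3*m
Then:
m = 4/5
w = -8/5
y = -16/5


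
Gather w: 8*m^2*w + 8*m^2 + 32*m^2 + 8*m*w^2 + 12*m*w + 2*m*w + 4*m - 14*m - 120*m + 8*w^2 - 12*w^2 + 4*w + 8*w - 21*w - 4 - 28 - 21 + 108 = 40*m^2 - 130*m + w^2*(8*m - 4) + w*(8*m^2 + 14*m - 9) + 55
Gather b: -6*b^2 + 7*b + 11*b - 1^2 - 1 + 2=-6*b^2 + 18*b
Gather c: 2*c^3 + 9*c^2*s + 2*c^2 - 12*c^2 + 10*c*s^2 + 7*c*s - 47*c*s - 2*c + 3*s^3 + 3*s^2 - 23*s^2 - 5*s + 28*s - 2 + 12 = 2*c^3 + c^2*(9*s - 10) + c*(10*s^2 - 40*s - 2) + 3*s^3 - 20*s^2 + 23*s + 10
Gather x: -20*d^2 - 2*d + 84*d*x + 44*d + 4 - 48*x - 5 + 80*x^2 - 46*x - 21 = -20*d^2 + 42*d + 80*x^2 + x*(84*d - 94) - 22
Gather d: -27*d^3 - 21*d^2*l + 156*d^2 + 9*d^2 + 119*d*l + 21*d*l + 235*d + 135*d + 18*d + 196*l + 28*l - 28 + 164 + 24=-27*d^3 + d^2*(165 - 21*l) + d*(140*l + 388) + 224*l + 160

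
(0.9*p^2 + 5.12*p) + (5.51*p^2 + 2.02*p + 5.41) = 6.41*p^2 + 7.14*p + 5.41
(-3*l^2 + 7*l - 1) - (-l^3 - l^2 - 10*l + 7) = l^3 - 2*l^2 + 17*l - 8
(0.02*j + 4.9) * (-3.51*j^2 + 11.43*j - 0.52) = -0.0702*j^3 - 16.9704*j^2 + 55.9966*j - 2.548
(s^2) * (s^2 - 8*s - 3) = s^4 - 8*s^3 - 3*s^2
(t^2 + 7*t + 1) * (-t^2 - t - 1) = -t^4 - 8*t^3 - 9*t^2 - 8*t - 1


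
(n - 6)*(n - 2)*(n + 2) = n^3 - 6*n^2 - 4*n + 24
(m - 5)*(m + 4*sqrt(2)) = m^2 - 5*m + 4*sqrt(2)*m - 20*sqrt(2)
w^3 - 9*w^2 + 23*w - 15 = (w - 5)*(w - 3)*(w - 1)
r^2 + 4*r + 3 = (r + 1)*(r + 3)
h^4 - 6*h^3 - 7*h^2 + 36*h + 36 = (h - 6)*(h - 3)*(h + 1)*(h + 2)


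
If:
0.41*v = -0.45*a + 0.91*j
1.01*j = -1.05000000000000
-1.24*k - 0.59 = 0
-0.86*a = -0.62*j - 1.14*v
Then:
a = -1.55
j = -1.04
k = -0.48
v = -0.60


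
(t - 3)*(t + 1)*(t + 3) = t^3 + t^2 - 9*t - 9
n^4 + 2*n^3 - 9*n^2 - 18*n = n*(n - 3)*(n + 2)*(n + 3)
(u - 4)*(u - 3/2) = u^2 - 11*u/2 + 6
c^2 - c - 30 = (c - 6)*(c + 5)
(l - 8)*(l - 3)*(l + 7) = l^3 - 4*l^2 - 53*l + 168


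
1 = 1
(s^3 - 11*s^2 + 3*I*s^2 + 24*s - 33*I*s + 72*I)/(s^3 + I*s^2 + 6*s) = (s^2 - 11*s + 24)/(s*(s - 2*I))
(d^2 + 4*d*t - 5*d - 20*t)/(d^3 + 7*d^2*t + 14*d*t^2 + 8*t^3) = (d - 5)/(d^2 + 3*d*t + 2*t^2)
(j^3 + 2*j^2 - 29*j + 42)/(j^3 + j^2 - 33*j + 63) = (j - 2)/(j - 3)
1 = 1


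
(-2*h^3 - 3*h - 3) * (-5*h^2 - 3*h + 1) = 10*h^5 + 6*h^4 + 13*h^3 + 24*h^2 + 6*h - 3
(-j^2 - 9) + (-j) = -j^2 - j - 9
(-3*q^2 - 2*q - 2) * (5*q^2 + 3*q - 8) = -15*q^4 - 19*q^3 + 8*q^2 + 10*q + 16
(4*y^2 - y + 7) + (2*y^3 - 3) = 2*y^3 + 4*y^2 - y + 4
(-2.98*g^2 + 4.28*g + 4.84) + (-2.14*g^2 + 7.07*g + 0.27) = -5.12*g^2 + 11.35*g + 5.11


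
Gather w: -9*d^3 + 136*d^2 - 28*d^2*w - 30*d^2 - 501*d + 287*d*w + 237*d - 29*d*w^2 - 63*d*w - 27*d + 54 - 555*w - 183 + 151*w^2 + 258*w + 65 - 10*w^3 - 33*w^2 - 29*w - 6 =-9*d^3 + 106*d^2 - 291*d - 10*w^3 + w^2*(118 - 29*d) + w*(-28*d^2 + 224*d - 326) - 70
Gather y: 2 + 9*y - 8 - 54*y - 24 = -45*y - 30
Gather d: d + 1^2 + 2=d + 3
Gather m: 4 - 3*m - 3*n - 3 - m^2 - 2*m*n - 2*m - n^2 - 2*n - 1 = -m^2 + m*(-2*n - 5) - n^2 - 5*n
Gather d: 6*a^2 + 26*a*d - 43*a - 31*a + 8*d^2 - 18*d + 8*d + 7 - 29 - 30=6*a^2 - 74*a + 8*d^2 + d*(26*a - 10) - 52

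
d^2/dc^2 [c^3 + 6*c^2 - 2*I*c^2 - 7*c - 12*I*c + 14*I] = 6*c + 12 - 4*I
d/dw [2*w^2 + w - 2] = 4*w + 1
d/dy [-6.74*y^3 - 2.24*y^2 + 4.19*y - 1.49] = -20.22*y^2 - 4.48*y + 4.19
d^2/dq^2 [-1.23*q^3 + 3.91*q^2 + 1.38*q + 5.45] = 7.82 - 7.38*q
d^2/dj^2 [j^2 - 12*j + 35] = 2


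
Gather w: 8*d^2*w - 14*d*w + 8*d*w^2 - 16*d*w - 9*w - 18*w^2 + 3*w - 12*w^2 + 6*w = w^2*(8*d - 30) + w*(8*d^2 - 30*d)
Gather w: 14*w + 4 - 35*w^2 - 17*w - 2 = -35*w^2 - 3*w + 2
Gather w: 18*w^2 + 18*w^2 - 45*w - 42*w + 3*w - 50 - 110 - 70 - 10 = 36*w^2 - 84*w - 240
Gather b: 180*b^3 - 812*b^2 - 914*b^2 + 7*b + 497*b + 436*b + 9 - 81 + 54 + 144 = 180*b^3 - 1726*b^2 + 940*b + 126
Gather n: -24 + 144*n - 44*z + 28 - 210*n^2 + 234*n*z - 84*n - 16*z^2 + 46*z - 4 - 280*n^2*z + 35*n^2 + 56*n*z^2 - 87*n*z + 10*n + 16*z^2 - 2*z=n^2*(-280*z - 175) + n*(56*z^2 + 147*z + 70)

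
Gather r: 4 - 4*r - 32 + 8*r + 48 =4*r + 20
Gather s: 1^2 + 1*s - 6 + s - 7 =2*s - 12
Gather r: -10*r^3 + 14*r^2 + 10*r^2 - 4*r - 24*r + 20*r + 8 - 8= -10*r^3 + 24*r^2 - 8*r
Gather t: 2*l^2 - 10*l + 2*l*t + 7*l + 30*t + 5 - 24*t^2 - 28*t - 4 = 2*l^2 - 3*l - 24*t^2 + t*(2*l + 2) + 1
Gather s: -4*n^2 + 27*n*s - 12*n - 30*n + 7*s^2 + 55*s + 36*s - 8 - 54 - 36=-4*n^2 - 42*n + 7*s^2 + s*(27*n + 91) - 98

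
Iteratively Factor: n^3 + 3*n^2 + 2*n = (n)*(n^2 + 3*n + 2) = n*(n + 2)*(n + 1)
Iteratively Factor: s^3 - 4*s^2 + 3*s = (s - 1)*(s^2 - 3*s) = (s - 3)*(s - 1)*(s)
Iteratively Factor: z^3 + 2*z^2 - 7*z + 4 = (z - 1)*(z^2 + 3*z - 4) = (z - 1)^2*(z + 4)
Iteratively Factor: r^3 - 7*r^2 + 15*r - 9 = (r - 3)*(r^2 - 4*r + 3) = (r - 3)^2*(r - 1)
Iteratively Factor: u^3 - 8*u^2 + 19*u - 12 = (u - 1)*(u^2 - 7*u + 12) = (u - 3)*(u - 1)*(u - 4)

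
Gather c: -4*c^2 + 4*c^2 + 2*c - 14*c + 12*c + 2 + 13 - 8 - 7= 0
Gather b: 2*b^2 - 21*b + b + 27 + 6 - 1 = 2*b^2 - 20*b + 32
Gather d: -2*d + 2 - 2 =-2*d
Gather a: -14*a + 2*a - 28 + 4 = -12*a - 24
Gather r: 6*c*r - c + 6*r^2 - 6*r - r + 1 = -c + 6*r^2 + r*(6*c - 7) + 1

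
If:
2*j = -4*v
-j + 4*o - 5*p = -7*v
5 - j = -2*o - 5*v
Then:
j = -2*v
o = -7*v/2 - 5/2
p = -v - 2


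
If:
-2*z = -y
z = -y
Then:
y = 0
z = 0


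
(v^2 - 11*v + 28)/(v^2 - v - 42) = (v - 4)/(v + 6)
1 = 1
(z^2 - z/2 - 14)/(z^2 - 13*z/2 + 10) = (2*z + 7)/(2*z - 5)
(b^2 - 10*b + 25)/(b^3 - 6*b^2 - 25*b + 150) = (b - 5)/(b^2 - b - 30)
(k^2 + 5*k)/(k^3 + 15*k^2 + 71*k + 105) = k/(k^2 + 10*k + 21)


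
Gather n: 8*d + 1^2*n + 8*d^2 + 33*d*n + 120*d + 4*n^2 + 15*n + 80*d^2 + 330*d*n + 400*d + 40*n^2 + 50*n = 88*d^2 + 528*d + 44*n^2 + n*(363*d + 66)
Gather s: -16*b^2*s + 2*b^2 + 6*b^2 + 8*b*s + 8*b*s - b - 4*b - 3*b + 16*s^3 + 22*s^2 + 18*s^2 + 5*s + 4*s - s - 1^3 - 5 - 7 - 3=8*b^2 - 8*b + 16*s^3 + 40*s^2 + s*(-16*b^2 + 16*b + 8) - 16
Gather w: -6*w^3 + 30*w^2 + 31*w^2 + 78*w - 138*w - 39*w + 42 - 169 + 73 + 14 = -6*w^3 + 61*w^2 - 99*w - 40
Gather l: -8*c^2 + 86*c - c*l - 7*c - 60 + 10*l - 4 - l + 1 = -8*c^2 + 79*c + l*(9 - c) - 63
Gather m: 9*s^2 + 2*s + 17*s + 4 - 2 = 9*s^2 + 19*s + 2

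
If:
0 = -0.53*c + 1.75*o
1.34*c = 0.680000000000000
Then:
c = 0.51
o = 0.15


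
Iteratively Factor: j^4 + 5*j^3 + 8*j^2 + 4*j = (j)*(j^3 + 5*j^2 + 8*j + 4) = j*(j + 1)*(j^2 + 4*j + 4) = j*(j + 1)*(j + 2)*(j + 2)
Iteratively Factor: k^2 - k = (k - 1)*(k)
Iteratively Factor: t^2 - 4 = (t - 2)*(t + 2)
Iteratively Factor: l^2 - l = (l)*(l - 1)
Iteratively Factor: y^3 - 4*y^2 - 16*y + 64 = (y + 4)*(y^2 - 8*y + 16) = (y - 4)*(y + 4)*(y - 4)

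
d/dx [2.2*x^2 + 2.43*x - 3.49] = 4.4*x + 2.43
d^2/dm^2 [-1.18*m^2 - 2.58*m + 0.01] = -2.36000000000000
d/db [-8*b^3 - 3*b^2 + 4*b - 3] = -24*b^2 - 6*b + 4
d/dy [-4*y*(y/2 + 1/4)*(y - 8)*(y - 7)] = -8*y^3 + 87*y^2 - 194*y - 56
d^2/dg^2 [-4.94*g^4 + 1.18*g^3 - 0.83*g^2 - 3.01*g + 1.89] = -59.28*g^2 + 7.08*g - 1.66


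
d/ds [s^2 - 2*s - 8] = 2*s - 2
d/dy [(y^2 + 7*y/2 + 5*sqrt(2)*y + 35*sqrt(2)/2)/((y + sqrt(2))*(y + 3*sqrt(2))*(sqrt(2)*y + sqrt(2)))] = (-2*sqrt(2)*y^4 - 40*y^3 - 14*sqrt(2)*y^3 - 270*y^2 - 75*sqrt(2)*y^2 - 536*sqrt(2)*y - 140*y - 238*sqrt(2) - 300)/(4*(y^6 + 2*y^5 + 8*sqrt(2)*y^5 + 16*sqrt(2)*y^4 + 45*y^4 + 56*sqrt(2)*y^3 + 88*y^3 + 80*y^2 + 96*sqrt(2)*y^2 + 48*sqrt(2)*y + 72*y + 36))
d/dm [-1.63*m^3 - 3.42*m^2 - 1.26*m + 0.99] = -4.89*m^2 - 6.84*m - 1.26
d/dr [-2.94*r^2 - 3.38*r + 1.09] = -5.88*r - 3.38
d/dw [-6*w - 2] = -6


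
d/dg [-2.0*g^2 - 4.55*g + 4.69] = -4.0*g - 4.55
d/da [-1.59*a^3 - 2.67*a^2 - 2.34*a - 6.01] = -4.77*a^2 - 5.34*a - 2.34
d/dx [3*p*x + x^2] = 3*p + 2*x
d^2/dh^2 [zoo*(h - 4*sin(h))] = zoo*sin(h)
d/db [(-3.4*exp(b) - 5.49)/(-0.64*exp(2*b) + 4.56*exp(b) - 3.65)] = (-2.176*exp(2*b) - 7.0272*exp(b) + 37.4444)*exp(b)/(0.4096*exp(4*b) - 5.8368*exp(3*b) + 25.4656*exp(2*b) - 33.288*exp(b) + 13.3225)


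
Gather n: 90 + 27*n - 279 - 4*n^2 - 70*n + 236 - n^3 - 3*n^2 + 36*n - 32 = -n^3 - 7*n^2 - 7*n + 15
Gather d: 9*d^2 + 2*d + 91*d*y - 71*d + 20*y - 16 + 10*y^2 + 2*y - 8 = 9*d^2 + d*(91*y - 69) + 10*y^2 + 22*y - 24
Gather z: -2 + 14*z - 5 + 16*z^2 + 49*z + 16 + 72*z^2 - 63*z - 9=88*z^2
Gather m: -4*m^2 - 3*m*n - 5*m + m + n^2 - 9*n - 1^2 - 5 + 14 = -4*m^2 + m*(-3*n - 4) + n^2 - 9*n + 8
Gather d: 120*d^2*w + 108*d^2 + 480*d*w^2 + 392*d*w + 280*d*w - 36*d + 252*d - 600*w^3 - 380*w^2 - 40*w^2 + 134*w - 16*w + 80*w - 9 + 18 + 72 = d^2*(120*w + 108) + d*(480*w^2 + 672*w + 216) - 600*w^3 - 420*w^2 + 198*w + 81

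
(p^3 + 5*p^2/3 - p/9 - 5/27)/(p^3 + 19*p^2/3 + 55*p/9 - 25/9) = (p + 1/3)/(p + 5)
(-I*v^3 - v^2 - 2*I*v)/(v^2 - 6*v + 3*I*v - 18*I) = v*(-I*v^2 - v - 2*I)/(v^2 + 3*v*(-2 + I) - 18*I)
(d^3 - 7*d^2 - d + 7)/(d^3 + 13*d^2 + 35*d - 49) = (d^2 - 6*d - 7)/(d^2 + 14*d + 49)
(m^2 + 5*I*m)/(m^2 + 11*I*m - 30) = m/(m + 6*I)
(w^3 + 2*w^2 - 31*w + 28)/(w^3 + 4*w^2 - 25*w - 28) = (w - 1)/(w + 1)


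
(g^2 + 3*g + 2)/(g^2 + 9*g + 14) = (g + 1)/(g + 7)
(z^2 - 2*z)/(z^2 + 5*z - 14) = z/(z + 7)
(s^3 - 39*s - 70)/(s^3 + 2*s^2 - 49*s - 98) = (s + 5)/(s + 7)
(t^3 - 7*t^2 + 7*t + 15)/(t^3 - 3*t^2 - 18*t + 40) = (t^2 - 2*t - 3)/(t^2 + 2*t - 8)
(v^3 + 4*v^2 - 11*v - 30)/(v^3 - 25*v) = (v^2 - v - 6)/(v*(v - 5))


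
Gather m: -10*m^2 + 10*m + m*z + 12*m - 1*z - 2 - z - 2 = -10*m^2 + m*(z + 22) - 2*z - 4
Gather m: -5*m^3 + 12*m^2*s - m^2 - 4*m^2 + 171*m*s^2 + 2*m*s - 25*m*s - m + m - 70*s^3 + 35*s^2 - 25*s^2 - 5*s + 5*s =-5*m^3 + m^2*(12*s - 5) + m*(171*s^2 - 23*s) - 70*s^3 + 10*s^2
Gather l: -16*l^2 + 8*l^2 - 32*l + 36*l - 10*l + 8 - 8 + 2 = -8*l^2 - 6*l + 2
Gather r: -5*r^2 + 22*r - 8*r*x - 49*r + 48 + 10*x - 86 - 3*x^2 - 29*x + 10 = -5*r^2 + r*(-8*x - 27) - 3*x^2 - 19*x - 28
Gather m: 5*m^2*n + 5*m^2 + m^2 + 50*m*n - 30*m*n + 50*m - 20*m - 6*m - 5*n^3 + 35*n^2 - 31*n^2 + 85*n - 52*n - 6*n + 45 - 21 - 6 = m^2*(5*n + 6) + m*(20*n + 24) - 5*n^3 + 4*n^2 + 27*n + 18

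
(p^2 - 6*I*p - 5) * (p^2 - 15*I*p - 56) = p^4 - 21*I*p^3 - 151*p^2 + 411*I*p + 280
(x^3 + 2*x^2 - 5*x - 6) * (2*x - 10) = 2*x^4 - 6*x^3 - 30*x^2 + 38*x + 60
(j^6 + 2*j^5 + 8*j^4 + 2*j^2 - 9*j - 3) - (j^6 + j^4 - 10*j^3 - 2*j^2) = 2*j^5 + 7*j^4 + 10*j^3 + 4*j^2 - 9*j - 3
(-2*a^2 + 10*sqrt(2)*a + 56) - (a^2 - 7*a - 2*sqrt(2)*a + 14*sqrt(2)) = -3*a^2 + 7*a + 12*sqrt(2)*a - 14*sqrt(2) + 56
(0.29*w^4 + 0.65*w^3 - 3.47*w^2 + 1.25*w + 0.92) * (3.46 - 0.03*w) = -0.0087*w^5 + 0.9839*w^4 + 2.3531*w^3 - 12.0437*w^2 + 4.2974*w + 3.1832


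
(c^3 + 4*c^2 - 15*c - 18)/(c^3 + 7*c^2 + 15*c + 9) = (c^2 + 3*c - 18)/(c^2 + 6*c + 9)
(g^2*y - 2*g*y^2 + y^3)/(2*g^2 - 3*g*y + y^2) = y*(-g + y)/(-2*g + y)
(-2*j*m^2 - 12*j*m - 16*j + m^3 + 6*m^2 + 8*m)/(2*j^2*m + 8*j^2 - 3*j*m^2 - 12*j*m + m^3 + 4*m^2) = (-m - 2)/(j - m)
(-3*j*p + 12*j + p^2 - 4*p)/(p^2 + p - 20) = (-3*j + p)/(p + 5)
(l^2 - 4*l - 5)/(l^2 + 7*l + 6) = (l - 5)/(l + 6)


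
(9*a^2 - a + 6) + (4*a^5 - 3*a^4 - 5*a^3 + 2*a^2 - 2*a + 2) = 4*a^5 - 3*a^4 - 5*a^3 + 11*a^2 - 3*a + 8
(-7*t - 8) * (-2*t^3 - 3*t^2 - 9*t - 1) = 14*t^4 + 37*t^3 + 87*t^2 + 79*t + 8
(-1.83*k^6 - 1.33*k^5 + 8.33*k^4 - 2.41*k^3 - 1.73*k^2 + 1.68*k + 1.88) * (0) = 0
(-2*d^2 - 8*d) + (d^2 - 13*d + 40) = -d^2 - 21*d + 40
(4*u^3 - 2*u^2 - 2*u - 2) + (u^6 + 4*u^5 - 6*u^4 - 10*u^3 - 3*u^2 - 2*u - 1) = u^6 + 4*u^5 - 6*u^4 - 6*u^3 - 5*u^2 - 4*u - 3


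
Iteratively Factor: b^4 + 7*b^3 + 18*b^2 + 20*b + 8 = (b + 2)*(b^3 + 5*b^2 + 8*b + 4) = (b + 1)*(b + 2)*(b^2 + 4*b + 4) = (b + 1)*(b + 2)^2*(b + 2)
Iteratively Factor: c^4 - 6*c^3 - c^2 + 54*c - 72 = (c - 4)*(c^3 - 2*c^2 - 9*c + 18) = (c - 4)*(c - 2)*(c^2 - 9) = (c - 4)*(c - 3)*(c - 2)*(c + 3)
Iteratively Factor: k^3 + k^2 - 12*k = (k)*(k^2 + k - 12) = k*(k - 3)*(k + 4)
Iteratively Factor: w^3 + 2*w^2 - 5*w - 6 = (w + 3)*(w^2 - w - 2) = (w - 2)*(w + 3)*(w + 1)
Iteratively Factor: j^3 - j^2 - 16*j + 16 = (j - 4)*(j^2 + 3*j - 4) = (j - 4)*(j + 4)*(j - 1)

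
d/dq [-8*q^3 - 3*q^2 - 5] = 6*q*(-4*q - 1)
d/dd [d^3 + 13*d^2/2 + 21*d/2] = 3*d^2 + 13*d + 21/2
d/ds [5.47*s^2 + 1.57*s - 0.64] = 10.94*s + 1.57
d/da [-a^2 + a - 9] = 1 - 2*a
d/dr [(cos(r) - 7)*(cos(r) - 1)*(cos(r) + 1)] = (-3*cos(r)^2 + 14*cos(r) + 1)*sin(r)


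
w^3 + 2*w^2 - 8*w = w*(w - 2)*(w + 4)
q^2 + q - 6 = (q - 2)*(q + 3)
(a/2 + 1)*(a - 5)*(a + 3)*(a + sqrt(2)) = a^4/2 + sqrt(2)*a^3/2 - 19*a^2/2 - 15*a - 19*sqrt(2)*a/2 - 15*sqrt(2)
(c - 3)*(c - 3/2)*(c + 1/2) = c^3 - 4*c^2 + 9*c/4 + 9/4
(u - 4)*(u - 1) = u^2 - 5*u + 4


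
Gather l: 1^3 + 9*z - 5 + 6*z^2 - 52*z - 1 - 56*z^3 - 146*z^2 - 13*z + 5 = -56*z^3 - 140*z^2 - 56*z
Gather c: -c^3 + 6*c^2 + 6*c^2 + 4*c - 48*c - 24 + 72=-c^3 + 12*c^2 - 44*c + 48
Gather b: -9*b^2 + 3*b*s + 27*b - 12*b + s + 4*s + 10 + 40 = -9*b^2 + b*(3*s + 15) + 5*s + 50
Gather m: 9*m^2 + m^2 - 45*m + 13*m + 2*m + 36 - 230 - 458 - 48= 10*m^2 - 30*m - 700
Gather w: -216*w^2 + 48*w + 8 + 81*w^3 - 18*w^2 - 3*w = 81*w^3 - 234*w^2 + 45*w + 8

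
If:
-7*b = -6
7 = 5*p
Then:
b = 6/7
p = 7/5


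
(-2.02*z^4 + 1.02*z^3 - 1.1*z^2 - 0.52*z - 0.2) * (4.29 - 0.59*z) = 1.1918*z^5 - 9.2676*z^4 + 5.0248*z^3 - 4.4122*z^2 - 2.1128*z - 0.858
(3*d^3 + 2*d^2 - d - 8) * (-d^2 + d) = -3*d^5 + d^4 + 3*d^3 + 7*d^2 - 8*d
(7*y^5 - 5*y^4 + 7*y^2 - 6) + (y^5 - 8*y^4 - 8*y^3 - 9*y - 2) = 8*y^5 - 13*y^4 - 8*y^3 + 7*y^2 - 9*y - 8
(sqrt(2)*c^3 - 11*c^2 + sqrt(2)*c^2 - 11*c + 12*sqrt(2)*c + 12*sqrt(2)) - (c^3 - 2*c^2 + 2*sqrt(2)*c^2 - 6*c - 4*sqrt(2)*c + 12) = -c^3 + sqrt(2)*c^3 - 9*c^2 - sqrt(2)*c^2 - 5*c + 16*sqrt(2)*c - 12 + 12*sqrt(2)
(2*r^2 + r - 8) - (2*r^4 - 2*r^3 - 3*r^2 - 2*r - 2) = -2*r^4 + 2*r^3 + 5*r^2 + 3*r - 6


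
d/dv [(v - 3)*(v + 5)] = 2*v + 2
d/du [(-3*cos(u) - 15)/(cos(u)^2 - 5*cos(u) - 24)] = 3*(sin(u)^2 - 10*cos(u))*sin(u)/(sin(u)^2 + 5*cos(u) + 23)^2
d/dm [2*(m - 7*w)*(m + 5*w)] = 4*m - 4*w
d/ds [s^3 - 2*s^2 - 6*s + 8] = 3*s^2 - 4*s - 6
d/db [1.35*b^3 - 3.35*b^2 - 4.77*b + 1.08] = 4.05*b^2 - 6.7*b - 4.77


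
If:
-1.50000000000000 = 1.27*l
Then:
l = -1.18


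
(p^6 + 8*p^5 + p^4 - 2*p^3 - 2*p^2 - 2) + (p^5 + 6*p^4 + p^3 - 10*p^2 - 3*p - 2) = p^6 + 9*p^5 + 7*p^4 - p^3 - 12*p^2 - 3*p - 4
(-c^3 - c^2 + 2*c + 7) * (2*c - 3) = -2*c^4 + c^3 + 7*c^2 + 8*c - 21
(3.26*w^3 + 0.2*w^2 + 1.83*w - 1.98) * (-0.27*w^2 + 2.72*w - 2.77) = -0.8802*w^5 + 8.8132*w^4 - 8.9803*w^3 + 4.9582*w^2 - 10.4547*w + 5.4846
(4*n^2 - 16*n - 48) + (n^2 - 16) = 5*n^2 - 16*n - 64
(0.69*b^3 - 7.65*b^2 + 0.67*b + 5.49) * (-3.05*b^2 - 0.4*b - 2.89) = -2.1045*b^5 + 23.0565*b^4 - 0.977599999999999*b^3 + 5.096*b^2 - 4.1323*b - 15.8661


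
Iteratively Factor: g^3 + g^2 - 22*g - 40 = (g - 5)*(g^2 + 6*g + 8) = (g - 5)*(g + 4)*(g + 2)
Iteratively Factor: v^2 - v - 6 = (v - 3)*(v + 2)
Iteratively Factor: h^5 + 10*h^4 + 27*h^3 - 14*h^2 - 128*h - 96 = (h + 4)*(h^4 + 6*h^3 + 3*h^2 - 26*h - 24) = (h - 2)*(h + 4)*(h^3 + 8*h^2 + 19*h + 12) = (h - 2)*(h + 3)*(h + 4)*(h^2 + 5*h + 4) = (h - 2)*(h + 1)*(h + 3)*(h + 4)*(h + 4)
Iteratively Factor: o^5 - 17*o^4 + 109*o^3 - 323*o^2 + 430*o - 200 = (o - 2)*(o^4 - 15*o^3 + 79*o^2 - 165*o + 100) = (o - 4)*(o - 2)*(o^3 - 11*o^2 + 35*o - 25) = (o - 4)*(o - 2)*(o - 1)*(o^2 - 10*o + 25) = (o - 5)*(o - 4)*(o - 2)*(o - 1)*(o - 5)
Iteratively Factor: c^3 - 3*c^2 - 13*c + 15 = (c - 1)*(c^2 - 2*c - 15) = (c - 1)*(c + 3)*(c - 5)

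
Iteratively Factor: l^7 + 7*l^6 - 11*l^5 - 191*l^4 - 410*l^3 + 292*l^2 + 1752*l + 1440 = (l + 2)*(l^6 + 5*l^5 - 21*l^4 - 149*l^3 - 112*l^2 + 516*l + 720) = (l + 2)*(l + 3)*(l^5 + 2*l^4 - 27*l^3 - 68*l^2 + 92*l + 240) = (l - 2)*(l + 2)*(l + 3)*(l^4 + 4*l^3 - 19*l^2 - 106*l - 120) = (l - 2)*(l + 2)*(l + 3)*(l + 4)*(l^3 - 19*l - 30) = (l - 2)*(l + 2)^2*(l + 3)*(l + 4)*(l^2 - 2*l - 15) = (l - 2)*(l + 2)^2*(l + 3)^2*(l + 4)*(l - 5)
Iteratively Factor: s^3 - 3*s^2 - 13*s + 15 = (s - 5)*(s^2 + 2*s - 3) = (s - 5)*(s + 3)*(s - 1)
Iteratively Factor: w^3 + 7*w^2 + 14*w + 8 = (w + 1)*(w^2 + 6*w + 8) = (w + 1)*(w + 2)*(w + 4)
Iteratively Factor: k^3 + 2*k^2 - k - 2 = (k - 1)*(k^2 + 3*k + 2) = (k - 1)*(k + 1)*(k + 2)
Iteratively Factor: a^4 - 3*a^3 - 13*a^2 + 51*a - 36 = (a - 3)*(a^3 - 13*a + 12) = (a - 3)^2*(a^2 + 3*a - 4) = (a - 3)^2*(a - 1)*(a + 4)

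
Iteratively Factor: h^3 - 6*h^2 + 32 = (h - 4)*(h^2 - 2*h - 8) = (h - 4)*(h + 2)*(h - 4)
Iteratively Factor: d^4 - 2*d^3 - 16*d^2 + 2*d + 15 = (d + 3)*(d^3 - 5*d^2 - d + 5) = (d + 1)*(d + 3)*(d^2 - 6*d + 5) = (d - 1)*(d + 1)*(d + 3)*(d - 5)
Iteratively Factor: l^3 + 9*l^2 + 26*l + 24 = (l + 3)*(l^2 + 6*l + 8) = (l + 2)*(l + 3)*(l + 4)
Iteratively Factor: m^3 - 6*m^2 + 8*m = (m - 2)*(m^2 - 4*m) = (m - 4)*(m - 2)*(m)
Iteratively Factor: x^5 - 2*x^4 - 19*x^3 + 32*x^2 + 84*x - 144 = (x + 3)*(x^4 - 5*x^3 - 4*x^2 + 44*x - 48) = (x + 3)^2*(x^3 - 8*x^2 + 20*x - 16) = (x - 2)*(x + 3)^2*(x^2 - 6*x + 8) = (x - 4)*(x - 2)*(x + 3)^2*(x - 2)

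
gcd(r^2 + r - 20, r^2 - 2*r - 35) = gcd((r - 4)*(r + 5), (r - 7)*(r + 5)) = r + 5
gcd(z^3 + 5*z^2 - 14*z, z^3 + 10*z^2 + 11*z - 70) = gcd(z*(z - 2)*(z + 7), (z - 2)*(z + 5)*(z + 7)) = z^2 + 5*z - 14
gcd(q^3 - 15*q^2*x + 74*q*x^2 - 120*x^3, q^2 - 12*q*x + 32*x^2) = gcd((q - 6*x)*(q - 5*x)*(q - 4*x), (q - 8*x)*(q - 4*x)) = -q + 4*x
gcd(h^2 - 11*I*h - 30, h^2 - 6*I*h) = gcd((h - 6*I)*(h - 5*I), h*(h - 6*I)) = h - 6*I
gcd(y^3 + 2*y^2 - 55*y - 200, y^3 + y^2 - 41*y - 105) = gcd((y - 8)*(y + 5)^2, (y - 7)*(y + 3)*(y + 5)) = y + 5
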